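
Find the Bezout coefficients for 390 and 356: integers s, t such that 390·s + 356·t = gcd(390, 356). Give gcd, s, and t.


Euclidean algorithm on (390, 356) — divide until remainder is 0:
  390 = 1 · 356 + 34
  356 = 10 · 34 + 16
  34 = 2 · 16 + 2
  16 = 8 · 2 + 0
gcd(390, 356) = 2.
Track Bezout coefficients alongside the remainders: start with r₀ = 390 = a·1 + b·0 (s = 1, t = 0) and r₁ = 356 = a·0 + b·1 (s = 0, t = 1); each new remainder r_{k+1} = r_{k-1} − q_k·r_k inherits s_{k+1} = s_{k-1} − q_k·s_k, t_{k+1} = t_{k-1} − q_k·t_k, so r_k = a·s_k + b·t_k at every step:
  q = 1: r = 34, s = 1 − 1·0 = 1, t = 0 − 1·1 = -1  (check: 390·1 + 356·(-1) = 34)
  q = 10: r = 16, s = 0 − 10·1 = -10, t = 1 − 10·(-1) = 11  (check: 390·(-10) + 356·11 = 16)
  q = 2: r = 2, s = 1 − 2·(-10) = 21, t = -1 − 2·11 = -23  (check: 390·21 + 356·(-23) = 2)
The row with r = 2 (the gcd) gives the Bezout coefficients s = 21, t = -23.
Result: 390 · (21) + 356 · (-23) = 2.

gcd(390, 356) = 2; s = 21, t = -23 (check: 390·21 + 356·(-23) = 2).


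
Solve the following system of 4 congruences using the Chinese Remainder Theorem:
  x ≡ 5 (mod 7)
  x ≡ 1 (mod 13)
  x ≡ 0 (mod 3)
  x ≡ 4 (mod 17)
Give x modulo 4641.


Product of moduli M = 7 · 13 · 3 · 17 = 4641.
Merge one congruence at a time:
  Start: x ≡ 5 (mod 7).
  Combine with x ≡ 1 (mod 13); new modulus lcm = 91.
    Write x = 5 + 7·t and substitute into x ≡ 1 (mod 13): 7·t ≡ 1 − 5 = -4 (mod 13).
    Reduce coefficients mod 13: 7·t ≡ 9 (mod 13).
    The inverse of 7 mod 13 is 2 (since 7·2 = 14 = 1·13 + 1), so t ≡ 2·9 = 18 ≡ 5 (mod 13).
    Then x = 5 + 7·5 = 40, valid modulo lcm(7, 13) = 91: x ≡ 40 (mod 91).
  Combine with x ≡ 0 (mod 3); new modulus lcm = 273.
    Write x = 40 + 91·t and substitute into x ≡ 0 (mod 3): 91·t ≡ 0 − 40 = -40 (mod 3).
    Reduce coefficients mod 3: 1·t ≡ 2 (mod 3).
    So t ≡ 2 (mod 3).
    Then x = 40 + 91·2 = 222, valid modulo lcm(91, 3) = 273: x ≡ 222 (mod 273).
  Combine with x ≡ 4 (mod 17); new modulus lcm = 4641.
    Write x = 222 + 273·t and substitute into x ≡ 4 (mod 17): 273·t ≡ 4 − 222 = -218 (mod 17).
    Reduce coefficients mod 17: 1·t ≡ 3 (mod 17).
    So t ≡ 3 (mod 17).
    Then x = 222 + 273·3 = 1041, valid modulo lcm(273, 17) = 4641: x ≡ 1041 (mod 4641).
Verify against each original: 1041 mod 7 = 5, 1041 mod 13 = 1, 1041 mod 3 = 0, 1041 mod 17 = 4.

x ≡ 1041 (mod 4641).


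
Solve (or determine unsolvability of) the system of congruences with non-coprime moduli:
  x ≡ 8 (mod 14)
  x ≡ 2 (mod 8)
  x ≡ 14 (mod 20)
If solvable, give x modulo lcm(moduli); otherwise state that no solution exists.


Moduli 14, 8, 20 are not pairwise coprime, so CRT works modulo lcm(m_i) when all pairwise compatibility conditions hold.
Pairwise compatibility: gcd(m_i, m_j) must divide a_i - a_j for every pair.
Merge one congruence at a time:
  Start: x ≡ 8 (mod 14).
  Combine with x ≡ 2 (mod 8): gcd(14, 8) = 2; 2 - 8 = -6, which IS divisible by 2, so compatible.
    Write x = 8 + 14·t and substitute into x ≡ 2 (mod 8): 14·t ≡ 2 − 8 = -6 (mod 8).
    Divide the congruence (and modulus) by g = 2: 7·t ≡ -3 (mod 4).
    Reduce coefficients mod 4: 3·t ≡ 1 (mod 4).
    The inverse of 3 mod 4 is 3 (since 3·3 = 9 = 2·4 + 1), so t ≡ 3·1 = 3 ≡ 3 (mod 4).
    Then x = 8 + 14·3 = 50, valid modulo lcm(14, 8) = 56: x ≡ 50 (mod 56).
  Combine with x ≡ 14 (mod 20): gcd(56, 20) = 4; 14 - 50 = -36, which IS divisible by 4, so compatible.
    Write x = 50 + 56·t and substitute into x ≡ 14 (mod 20): 56·t ≡ 14 − 50 = -36 (mod 20).
    Divide the congruence (and modulus) by g = 4: 14·t ≡ -9 (mod 5).
    Reduce coefficients mod 5: 4·t ≡ 1 (mod 5).
    The inverse of 4 mod 5 is 4 (since 4·4 = 16 = 3·5 + 1), so t ≡ 4·1 = 4 ≡ 4 (mod 5).
    Then x = 50 + 56·4 = 274, valid modulo lcm(56, 20) = 280: x ≡ 274 (mod 280).
Verify: 274 mod 14 = 8, 274 mod 8 = 2, 274 mod 20 = 14.

x ≡ 274 (mod 280).


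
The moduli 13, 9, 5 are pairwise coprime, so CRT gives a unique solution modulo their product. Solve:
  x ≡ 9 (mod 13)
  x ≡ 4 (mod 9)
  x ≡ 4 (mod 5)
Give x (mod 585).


Moduli 13, 9, 5 are pairwise coprime; by CRT there is a unique solution modulo M = 13 · 9 · 5 = 585.
Solve pairwise, accumulating the modulus:
  Start with x ≡ 9 (mod 13).
  Combine with x ≡ 4 (mod 9): since gcd(13, 9) = 1, we get a unique residue mod 117.
    Write x = 9 + 13·t and substitute into x ≡ 4 (mod 9): 13·t ≡ 4 − 9 = -5 (mod 9).
    Reduce coefficients mod 9: 4·t ≡ 4 (mod 9).
    The inverse of 4 mod 9 is 7 (since 4·7 = 28 = 3·9 + 1), so t ≡ 7·4 = 28 ≡ 1 (mod 9).
    Then x = 9 + 13·1 = 22, valid modulo lcm(13, 9) = 117: x ≡ 22 (mod 117).
  Combine with x ≡ 4 (mod 5): since gcd(117, 5) = 1, we get a unique residue mod 585.
    Write x = 22 + 117·t and substitute into x ≡ 4 (mod 5): 117·t ≡ 4 − 22 = -18 (mod 5).
    Reduce coefficients mod 5: 2·t ≡ 2 (mod 5).
    The inverse of 2 mod 5 is 3 (since 2·3 = 6 = 1·5 + 1), so t ≡ 3·2 = 6 ≡ 1 (mod 5).
    Then x = 22 + 117·1 = 139, valid modulo lcm(117, 5) = 585: x ≡ 139 (mod 585).
Verify: 139 mod 13 = 9 ✓, 139 mod 9 = 4 ✓, 139 mod 5 = 4 ✓.

x ≡ 139 (mod 585).


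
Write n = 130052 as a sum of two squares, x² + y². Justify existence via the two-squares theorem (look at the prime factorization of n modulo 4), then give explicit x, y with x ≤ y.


Step 1: Factor n = 130052 = 2^2 · 13 · 41 · 61.
Step 2: Check the mod-4 condition on each prime factor: 2 = 2 (special); 13 ≡ 1 (mod 4), exponent 1; 41 ≡ 1 (mod 4), exponent 1; 61 ≡ 1 (mod 4), exponent 1.
All primes ≡ 3 (mod 4) appear to even exponent (or don't appear), so by the two-squares theorem n IS expressible as a sum of two squares.
Step 3: Build a representation. Group n = k² · m with k = 2 and m = 13 · 41 · 61 = 32513 (a product of primes ≡ 1 (mod 4)); a representation of m scales to one of n via (k·x)² + (k·y)² = k²(x² + y²). Each prime p ≡ 1 (mod 4) is itself a sum of two squares; find a² by testing p − a² for a perfect square:
  13: 13 − 1² = 12, 13 − 2² = 9 = 3² ⇒ 13 = 2² + 3².
  41: 41 − 1² = 40, 41 − 2² = 37, 41 − 3² = 32, 41 − 4² = 25 = 5² ⇒ 41 = 4² + 5².
  61: 61 − 1² = 60, 61 − 2² = 57, 61 − 3² = 52, 61 − 4² = 45, 61 − 5² = 36 = 6² ⇒ 61 = 5² + 6².
  Combine using the Brahmagupta–Fibonacci identity (a² + b²)(c² + d²) = (ac − bd)² + (ad + bc)² = (ac + bd)² + (ad − bc)²:
  13 · 41 = 533: from (2² + 3²)(4² + 5²), take (2·4 − 3·5, 2·5 + 3·4) = (8 − 15, 10 + 12) = (-7, 22); dropping signs (only squares matter) gives (7, 22); check 7² + 22² = 49 + 484 = 533 ✓.
  533 · 61 = 32513: from (7² + 22²)(5² + 6²), take (7·5 − 22·6, 7·6 + 22·5) = (35 − 132, 42 + 110) = (-97, 152); dropping signs (only squares matter) gives (97, 152); check 97² + 152² = 9409 + 23104 = 32513 ✓.
  Scale by k = 2: (2·97, 2·152) = (194, 304).
Step 4: Order so x ≤ y and verify: 194² + 304² = 37636 + 92416 = 130052 = n. ✓

n = 130052 = 194² + 304² (one valid representation with x ≤ y).


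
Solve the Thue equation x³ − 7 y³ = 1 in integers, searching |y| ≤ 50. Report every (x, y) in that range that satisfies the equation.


The equation is x³ - 7y³ = 1. For fixed y, x³ = 7·y³ + 1, so a solution requires the RHS to be a perfect cube.
Strategy: iterate y from -50 to 50, compute RHS = 7·y³ + 1, and check whether it is a (positive or negative) perfect cube.
Check small values of y:
  y = 0: RHS = 1 = (1)³ ⇒ x = 1 works.
  y = 1: RHS = 8 = (2)³ ⇒ x = 2 works.
  y = -1: RHS = -6 is not a perfect cube.
  y = 2: RHS = 57 is not a perfect cube.
  y = -2: RHS = -55 is not a perfect cube.
  y = 3: RHS = 190 is not a perfect cube.
  y = -3: RHS = -188 is not a perfect cube.
Continuing the search up to |y| = 50 finds no further solutions beyond those listed.
Collected solutions: (1, 0), (2, 1).

Solutions (with |y| ≤ 50): (1, 0), (2, 1).


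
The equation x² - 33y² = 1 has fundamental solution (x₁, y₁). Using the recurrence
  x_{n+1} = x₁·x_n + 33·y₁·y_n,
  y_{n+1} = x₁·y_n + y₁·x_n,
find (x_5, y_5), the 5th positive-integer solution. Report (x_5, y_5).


Step 1: Find the fundamental solution (x₁, y₁) of x² - 33y² = 1.
  Expand √33 as a continued fraction. a₀ = ⌊√33⌋ = 5; iterate m_{k+1} = d_k·a_k − m_k, d_{k+1} = (33 − m_{k+1}²)/d_k, a_{k+1} = ⌊(a₀ + m_{k+1})/d_{k+1}⌋ (starting m₀ = 0, d₀ = 1), with convergents p_k = a_k·p_{k-1} + p_{k-2}, q_k = a_k·q_{k-1} + q_{k-2} (p₋₁ = 1, q₋₁ = 0):
  k = 0: a₀ = 5; p₀/q₀ = 5/1; p₀² − 33·q₀² = 25 − 33 = -8.
  k = 1: m = 5, d = 8, a = ⌊(5 + 5)/8⌋ = 1; p/q = (1·5 + 1)/(1·1 + 0) = 6/1; p² − 33·q² = 36 − 33 = 3.
  k = 2: m = 3, d = 3, a = ⌊(5 + 3)/3⌋ = 2; p/q = (2·6 + 5)/(2·1 + 1) = 17/3; p² − 33·q² = 289 − 297 = -8.
  k = 3: m = 3, d = 8, a = ⌊(5 + 3)/8⌋ = 1; p/q = (1·17 + 6)/(1·3 + 1) = 23/4; p² − 33·q² = 529 − 528 = 1.
  The first convergent with p² − 33·q² = 1 gives the fundamental solution (x₁, y₁) = (23, 4).
Step 2: Apply the recurrence (x_{n+1}, y_{n+1}) = (x₁x_n + 33y₁y_n, x₁y_n + y₁x_n) repeatedly.
  From (x_1, y_1) = (23, 4): x_2 = 23·23 + 33·4·4 = 1057; y_2 = 23·4 + 4·23 = 184.
  From (x_2, y_2) = (1057, 184): x_3 = 23·1057 + 33·4·184 = 48599; y_3 = 23·184 + 4·1057 = 8460.
  From (x_3, y_3) = (48599, 8460): x_4 = 23·48599 + 33·4·8460 = 2234497; y_4 = 23·8460 + 4·48599 = 388976.
  From (x_4, y_4) = (2234497, 388976): x_5 = 23·2234497 + 33·4·388976 = 102738263; y_5 = 23·388976 + 4·2234497 = 17884436.
Step 3: Verify x_5² - 33·y_5² = 10555150684257169 - 10555150684257168 = 1 (should be 1). ✓

(x_1, y_1) = (23, 4); (x_5, y_5) = (102738263, 17884436).


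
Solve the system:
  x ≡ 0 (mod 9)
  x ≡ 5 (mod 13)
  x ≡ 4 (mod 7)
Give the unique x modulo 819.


Moduli 9, 13, 7 are pairwise coprime; by CRT there is a unique solution modulo M = 9 · 13 · 7 = 819.
Solve pairwise, accumulating the modulus:
  Start with x ≡ 0 (mod 9).
  Combine with x ≡ 5 (mod 13): since gcd(9, 13) = 1, we get a unique residue mod 117.
    Write x = 0 + 9·t and substitute into x ≡ 5 (mod 13): 9·t ≡ 5 − 0 = 5 (mod 13).
    The inverse of 9 mod 13 is 3 (since 9·3 = 27 = 2·13 + 1), so t ≡ 3·5 = 15 ≡ 2 (mod 13).
    Then x = 0 + 9·2 = 18, valid modulo lcm(9, 13) = 117: x ≡ 18 (mod 117).
  Combine with x ≡ 4 (mod 7): since gcd(117, 7) = 1, we get a unique residue mod 819.
    Write x = 18 + 117·t and substitute into x ≡ 4 (mod 7): 117·t ≡ 4 − 18 = -14 (mod 7).
    Reduce coefficients mod 7: 5·t ≡ 0 (mod 7).
    The inverse of 5 mod 7 is 3 (since 5·3 = 15 = 2·7 + 1), so t ≡ 3·0 = 0 ≡ 0 (mod 7).
    Then x = 18 + 117·0 = 18, valid modulo lcm(117, 7) = 819: x ≡ 18 (mod 819).
Verify: 18 mod 9 = 0 ✓, 18 mod 13 = 5 ✓, 18 mod 7 = 4 ✓.

x ≡ 18 (mod 819).


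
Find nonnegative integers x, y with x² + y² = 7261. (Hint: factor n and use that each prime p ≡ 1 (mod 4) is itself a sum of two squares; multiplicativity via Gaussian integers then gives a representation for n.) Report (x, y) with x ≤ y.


Step 1: Factor n = 7261 = 53 · 137.
Step 2: Check the mod-4 condition on each prime factor: 53 ≡ 1 (mod 4), exponent 1; 137 ≡ 1 (mod 4), exponent 1.
All primes ≡ 3 (mod 4) appear to even exponent (or don't appear), so by the two-squares theorem n IS expressible as a sum of two squares.
Step 3: Build a representation. Here n = 53 · 137 is a product of primes ≡ 1 (mod 4). Each prime p ≡ 1 (mod 4) is itself a sum of two squares; find a² by testing p − a² for a perfect square:
  53: 53 − 1² = 52, 53 − 2² = 49 = 7² ⇒ 53 = 2² + 7².
  137: 137 − 1² = 136, 137 − 2² = 133, 137 − 3² = 128, 137 − 4² = 121 = 11² ⇒ 137 = 4² + 11².
  Combine using the Brahmagupta–Fibonacci identity (a² + b²)(c² + d²) = (ac − bd)² + (ad + bc)² = (ac + bd)² + (ad − bc)²:
  53 · 137 = 7261: from (2² + 7²)(4² + 11²), take (2·4 − 7·11, 2·11 + 7·4) = (8 − 77, 22 + 28) = (-69, 50); dropping signs (only squares matter) gives (69, 50); check 69² + 50² = 4761 + 2500 = 7261 ✓.
Step 4: Order so x ≤ y and verify: 50² + 69² = 2500 + 4761 = 7261 = n. ✓

n = 7261 = 50² + 69² (one valid representation with x ≤ y).


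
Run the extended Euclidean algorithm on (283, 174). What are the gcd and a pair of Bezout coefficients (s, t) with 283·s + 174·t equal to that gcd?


Euclidean algorithm on (283, 174) — divide until remainder is 0:
  283 = 1 · 174 + 109
  174 = 1 · 109 + 65
  109 = 1 · 65 + 44
  65 = 1 · 44 + 21
  44 = 2 · 21 + 2
  21 = 10 · 2 + 1
  2 = 2 · 1 + 0
gcd(283, 174) = 1.
Track Bezout coefficients alongside the remainders: start with r₀ = 283 = a·1 + b·0 (s = 1, t = 0) and r₁ = 174 = a·0 + b·1 (s = 0, t = 1); each new remainder r_{k+1} = r_{k-1} − q_k·r_k inherits s_{k+1} = s_{k-1} − q_k·s_k, t_{k+1} = t_{k-1} − q_k·t_k, so r_k = a·s_k + b·t_k at every step:
  q = 1: r = 109, s = 1 − 1·0 = 1, t = 0 − 1·1 = -1  (check: 283·1 + 174·(-1) = 109)
  q = 1: r = 65, s = 0 − 1·1 = -1, t = 1 − 1·(-1) = 2  (check: 283·(-1) + 174·2 = 65)
  q = 1: r = 44, s = 1 − 1·(-1) = 2, t = -1 − 1·2 = -3  (check: 283·2 + 174·(-3) = 44)
  q = 1: r = 21, s = -1 − 1·2 = -3, t = 2 − 1·(-3) = 5  (check: 283·(-3) + 174·5 = 21)
  q = 2: r = 2, s = 2 − 2·(-3) = 8, t = -3 − 2·5 = -13  (check: 283·8 + 174·(-13) = 2)
  q = 10: r = 1, s = -3 − 10·8 = -83, t = 5 − 10·(-13) = 135  (check: 283·(-83) + 174·135 = 1)
The row with r = 1 (the gcd) gives the Bezout coefficients s = -83, t = 135.
Result: 283 · (-83) + 174 · (135) = 1.

gcd(283, 174) = 1; s = -83, t = 135 (check: 283·(-83) + 174·135 = 1).


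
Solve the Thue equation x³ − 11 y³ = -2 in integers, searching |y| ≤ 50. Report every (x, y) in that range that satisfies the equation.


The equation is x³ - 11y³ = -2. For fixed y, x³ = 11·y³ − 2, so a solution requires the RHS to be a perfect cube.
Strategy: iterate y from -50 to 50, compute RHS = 11·y³ − 2, and check whether it is a (positive or negative) perfect cube.
Check small values of y:
  y = 0: RHS = -2 is not a perfect cube.
  y = 1: RHS = 9 is not a perfect cube.
  y = -1: RHS = -13 is not a perfect cube.
  y = 2: RHS = 86 is not a perfect cube.
  y = -2: RHS = -90 is not a perfect cube.
  y = 3: RHS = 295 is not a perfect cube.
  y = -3: RHS = -299 is not a perfect cube.
Continuing the search up to |y| = 50 finds no solutions either.
No (x, y) in the scanned range satisfies the equation.

No integer solutions with |y| ≤ 50.


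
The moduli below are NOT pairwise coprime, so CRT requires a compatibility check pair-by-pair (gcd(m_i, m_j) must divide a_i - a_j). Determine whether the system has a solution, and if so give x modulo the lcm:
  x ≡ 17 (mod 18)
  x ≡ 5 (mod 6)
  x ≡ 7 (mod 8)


Moduli 18, 6, 8 are not pairwise coprime, so CRT works modulo lcm(m_i) when all pairwise compatibility conditions hold.
Pairwise compatibility: gcd(m_i, m_j) must divide a_i - a_j for every pair.
Merge one congruence at a time:
  Start: x ≡ 17 (mod 18).
  Combine with x ≡ 5 (mod 6): gcd(18, 6) = 6; 5 - 17 = -12, which IS divisible by 6, so compatible.
    Write x = 17 + 18·t and substitute into x ≡ 5 (mod 6): 18·t ≡ 5 − 17 = -12 (mod 6).
    Divide the congruence (and modulus) by g = 6: 3·t ≡ -2 (mod 1).
    Modulo 1 every t works; take t = 0.
    Then x = 17 + 18·0 = 17, valid modulo lcm(18, 6) = 18: x ≡ 17 (mod 18).
  Combine with x ≡ 7 (mod 8): gcd(18, 8) = 2; 7 - 17 = -10, which IS divisible by 2, so compatible.
    Write x = 17 + 18·t and substitute into x ≡ 7 (mod 8): 18·t ≡ 7 − 17 = -10 (mod 8).
    Divide the congruence (and modulus) by g = 2: 9·t ≡ -5 (mod 4).
    Reduce coefficients mod 4: 1·t ≡ 3 (mod 4).
    So t ≡ 3 (mod 4).
    Then x = 17 + 18·3 = 71, valid modulo lcm(18, 8) = 72: x ≡ 71 (mod 72).
Verify: 71 mod 18 = 17, 71 mod 6 = 5, 71 mod 8 = 7.

x ≡ 71 (mod 72).


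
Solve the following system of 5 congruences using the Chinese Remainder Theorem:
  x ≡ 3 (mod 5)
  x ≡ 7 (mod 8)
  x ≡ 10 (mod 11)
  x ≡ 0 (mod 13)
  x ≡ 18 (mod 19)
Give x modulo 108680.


Product of moduli M = 5 · 8 · 11 · 13 · 19 = 108680.
Merge one congruence at a time:
  Start: x ≡ 3 (mod 5).
  Combine with x ≡ 7 (mod 8); new modulus lcm = 40.
    Write x = 3 + 5·t and substitute into x ≡ 7 (mod 8): 5·t ≡ 7 − 3 = 4 (mod 8).
    The inverse of 5 mod 8 is 5 (since 5·5 = 25 = 3·8 + 1), so t ≡ 5·4 = 20 ≡ 4 (mod 8).
    Then x = 3 + 5·4 = 23, valid modulo lcm(5, 8) = 40: x ≡ 23 (mod 40).
  Combine with x ≡ 10 (mod 11); new modulus lcm = 440.
    Write x = 23 + 40·t and substitute into x ≡ 10 (mod 11): 40·t ≡ 10 − 23 = -13 (mod 11).
    Reduce coefficients mod 11: 7·t ≡ 9 (mod 11).
    The inverse of 7 mod 11 is 8 (since 7·8 = 56 = 5·11 + 1), so t ≡ 8·9 = 72 ≡ 6 (mod 11).
    Then x = 23 + 40·6 = 263, valid modulo lcm(40, 11) = 440: x ≡ 263 (mod 440).
  Combine with x ≡ 0 (mod 13); new modulus lcm = 5720.
    Write x = 263 + 440·t and substitute into x ≡ 0 (mod 13): 440·t ≡ 0 − 263 = -263 (mod 13).
    Reduce coefficients mod 13: 11·t ≡ 10 (mod 13).
    The inverse of 11 mod 13 is 6 (since 11·6 = 66 = 5·13 + 1), so t ≡ 6·10 = 60 ≡ 8 (mod 13).
    Then x = 263 + 440·8 = 3783, valid modulo lcm(440, 13) = 5720: x ≡ 3783 (mod 5720).
  Combine with x ≡ 18 (mod 19); new modulus lcm = 108680.
    Write x = 3783 + 5720·t and substitute into x ≡ 18 (mod 19): 5720·t ≡ 18 − 3783 = -3765 (mod 19).
    Reduce coefficients mod 19: 1·t ≡ 16 (mod 19).
    So t ≡ 16 (mod 19).
    Then x = 3783 + 5720·16 = 95303, valid modulo lcm(5720, 19) = 108680: x ≡ 95303 (mod 108680).
Verify against each original: 95303 mod 5 = 3, 95303 mod 8 = 7, 95303 mod 11 = 10, 95303 mod 13 = 0, 95303 mod 19 = 18.

x ≡ 95303 (mod 108680).


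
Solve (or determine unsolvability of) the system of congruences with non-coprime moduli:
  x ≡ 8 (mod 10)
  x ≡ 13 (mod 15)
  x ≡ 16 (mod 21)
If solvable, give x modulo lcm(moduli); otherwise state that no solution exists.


Moduli 10, 15, 21 are not pairwise coprime, so CRT works modulo lcm(m_i) when all pairwise compatibility conditions hold.
Pairwise compatibility: gcd(m_i, m_j) must divide a_i - a_j for every pair.
Merge one congruence at a time:
  Start: x ≡ 8 (mod 10).
  Combine with x ≡ 13 (mod 15): gcd(10, 15) = 5; 13 - 8 = 5, which IS divisible by 5, so compatible.
    Write x = 8 + 10·t and substitute into x ≡ 13 (mod 15): 10·t ≡ 13 − 8 = 5 (mod 15).
    Divide the congruence (and modulus) by g = 5: 2·t ≡ 1 (mod 3).
    The inverse of 2 mod 3 is 2 (since 2·2 = 4 = 1·3 + 1), so t ≡ 2·1 = 2 ≡ 2 (mod 3).
    Then x = 8 + 10·2 = 28, valid modulo lcm(10, 15) = 30: x ≡ 28 (mod 30).
  Combine with x ≡ 16 (mod 21): gcd(30, 21) = 3; 16 - 28 = -12, which IS divisible by 3, so compatible.
    Write x = 28 + 30·t and substitute into x ≡ 16 (mod 21): 30·t ≡ 16 − 28 = -12 (mod 21).
    Divide the congruence (and modulus) by g = 3: 10·t ≡ -4 (mod 7).
    Reduce coefficients mod 7: 3·t ≡ 3 (mod 7).
    The inverse of 3 mod 7 is 5 (since 3·5 = 15 = 2·7 + 1), so t ≡ 5·3 = 15 ≡ 1 (mod 7).
    Then x = 28 + 30·1 = 58, valid modulo lcm(30, 21) = 210: x ≡ 58 (mod 210).
Verify: 58 mod 10 = 8, 58 mod 15 = 13, 58 mod 21 = 16.

x ≡ 58 (mod 210).


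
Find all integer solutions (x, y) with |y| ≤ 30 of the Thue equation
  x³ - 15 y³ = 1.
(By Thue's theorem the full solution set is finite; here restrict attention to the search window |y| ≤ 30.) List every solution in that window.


The equation is x³ - 15y³ = 1. For fixed y, x³ = 15·y³ + 1, so a solution requires the RHS to be a perfect cube.
Strategy: iterate y from -30 to 30, compute RHS = 15·y³ + 1, and check whether it is a (positive or negative) perfect cube.
Check small values of y:
  y = 0: RHS = 1 = (1)³ ⇒ x = 1 works.
  y = 1: RHS = 16 is not a perfect cube.
  y = -1: RHS = -14 is not a perfect cube.
  y = 2: RHS = 121 is not a perfect cube.
  y = -2: RHS = -119 is not a perfect cube.
  y = 3: RHS = 406 is not a perfect cube.
  y = -3: RHS = -404 is not a perfect cube.
Continuing the search up to |y| = 30 finds no further solutions beyond those listed.
Collected solutions: (1, 0).

Solutions (with |y| ≤ 30): (1, 0).


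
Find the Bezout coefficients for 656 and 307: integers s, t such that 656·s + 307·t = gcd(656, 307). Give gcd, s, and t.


Euclidean algorithm on (656, 307) — divide until remainder is 0:
  656 = 2 · 307 + 42
  307 = 7 · 42 + 13
  42 = 3 · 13 + 3
  13 = 4 · 3 + 1
  3 = 3 · 1 + 0
gcd(656, 307) = 1.
Track Bezout coefficients alongside the remainders: start with r₀ = 656 = a·1 + b·0 (s = 1, t = 0) and r₁ = 307 = a·0 + b·1 (s = 0, t = 1); each new remainder r_{k+1} = r_{k-1} − q_k·r_k inherits s_{k+1} = s_{k-1} − q_k·s_k, t_{k+1} = t_{k-1} − q_k·t_k, so r_k = a·s_k + b·t_k at every step:
  q = 2: r = 42, s = 1 − 2·0 = 1, t = 0 − 2·1 = -2  (check: 656·1 + 307·(-2) = 42)
  q = 7: r = 13, s = 0 − 7·1 = -7, t = 1 − 7·(-2) = 15  (check: 656·(-7) + 307·15 = 13)
  q = 3: r = 3, s = 1 − 3·(-7) = 22, t = -2 − 3·15 = -47  (check: 656·22 + 307·(-47) = 3)
  q = 4: r = 1, s = -7 − 4·22 = -95, t = 15 − 4·(-47) = 203  (check: 656·(-95) + 307·203 = 1)
The row with r = 1 (the gcd) gives the Bezout coefficients s = -95, t = 203.
Result: 656 · (-95) + 307 · (203) = 1.

gcd(656, 307) = 1; s = -95, t = 203 (check: 656·(-95) + 307·203 = 1).


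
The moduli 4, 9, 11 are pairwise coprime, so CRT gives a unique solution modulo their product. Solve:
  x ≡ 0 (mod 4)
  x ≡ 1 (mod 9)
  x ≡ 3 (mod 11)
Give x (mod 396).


Moduli 4, 9, 11 are pairwise coprime; by CRT there is a unique solution modulo M = 4 · 9 · 11 = 396.
Solve pairwise, accumulating the modulus:
  Start with x ≡ 0 (mod 4).
  Combine with x ≡ 1 (mod 9): since gcd(4, 9) = 1, we get a unique residue mod 36.
    Write x = 0 + 4·t and substitute into x ≡ 1 (mod 9): 4·t ≡ 1 − 0 = 1 (mod 9).
    The inverse of 4 mod 9 is 7 (since 4·7 = 28 = 3·9 + 1), so t ≡ 7·1 = 7 ≡ 7 (mod 9).
    Then x = 0 + 4·7 = 28, valid modulo lcm(4, 9) = 36: x ≡ 28 (mod 36).
  Combine with x ≡ 3 (mod 11): since gcd(36, 11) = 1, we get a unique residue mod 396.
    Write x = 28 + 36·t and substitute into x ≡ 3 (mod 11): 36·t ≡ 3 − 28 = -25 (mod 11).
    Reduce coefficients mod 11: 3·t ≡ 8 (mod 11).
    The inverse of 3 mod 11 is 4 (since 3·4 = 12 = 1·11 + 1), so t ≡ 4·8 = 32 ≡ 10 (mod 11).
    Then x = 28 + 36·10 = 388, valid modulo lcm(36, 11) = 396: x ≡ 388 (mod 396).
Verify: 388 mod 4 = 0 ✓, 388 mod 9 = 1 ✓, 388 mod 11 = 3 ✓.

x ≡ 388 (mod 396).


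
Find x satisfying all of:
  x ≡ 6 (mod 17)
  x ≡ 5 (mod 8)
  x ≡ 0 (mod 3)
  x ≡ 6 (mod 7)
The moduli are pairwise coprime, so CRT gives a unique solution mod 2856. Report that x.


Product of moduli M = 17 · 8 · 3 · 7 = 2856.
Merge one congruence at a time:
  Start: x ≡ 6 (mod 17).
  Combine with x ≡ 5 (mod 8); new modulus lcm = 136.
    Write x = 6 + 17·t and substitute into x ≡ 5 (mod 8): 17·t ≡ 5 − 6 = -1 (mod 8).
    Reduce coefficients mod 8: 1·t ≡ 7 (mod 8).
    So t ≡ 7 (mod 8).
    Then x = 6 + 17·7 = 125, valid modulo lcm(17, 8) = 136: x ≡ 125 (mod 136).
  Combine with x ≡ 0 (mod 3); new modulus lcm = 408.
    Write x = 125 + 136·t and substitute into x ≡ 0 (mod 3): 136·t ≡ 0 − 125 = -125 (mod 3).
    Reduce coefficients mod 3: 1·t ≡ 1 (mod 3).
    So t ≡ 1 (mod 3).
    Then x = 125 + 136·1 = 261, valid modulo lcm(136, 3) = 408: x ≡ 261 (mod 408).
  Combine with x ≡ 6 (mod 7); new modulus lcm = 2856.
    Write x = 261 + 408·t and substitute into x ≡ 6 (mod 7): 408·t ≡ 6 − 261 = -255 (mod 7).
    Reduce coefficients mod 7: 2·t ≡ 4 (mod 7).
    The inverse of 2 mod 7 is 4 (since 2·4 = 8 = 1·7 + 1), so t ≡ 4·4 = 16 ≡ 2 (mod 7).
    Then x = 261 + 408·2 = 1077, valid modulo lcm(408, 7) = 2856: x ≡ 1077 (mod 2856).
Verify against each original: 1077 mod 17 = 6, 1077 mod 8 = 5, 1077 mod 3 = 0, 1077 mod 7 = 6.

x ≡ 1077 (mod 2856).


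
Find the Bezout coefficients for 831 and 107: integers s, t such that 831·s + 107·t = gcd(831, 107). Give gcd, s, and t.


Euclidean algorithm on (831, 107) — divide until remainder is 0:
  831 = 7 · 107 + 82
  107 = 1 · 82 + 25
  82 = 3 · 25 + 7
  25 = 3 · 7 + 4
  7 = 1 · 4 + 3
  4 = 1 · 3 + 1
  3 = 3 · 1 + 0
gcd(831, 107) = 1.
Track Bezout coefficients alongside the remainders: start with r₀ = 831 = a·1 + b·0 (s = 1, t = 0) and r₁ = 107 = a·0 + b·1 (s = 0, t = 1); each new remainder r_{k+1} = r_{k-1} − q_k·r_k inherits s_{k+1} = s_{k-1} − q_k·s_k, t_{k+1} = t_{k-1} − q_k·t_k, so r_k = a·s_k + b·t_k at every step:
  q = 7: r = 82, s = 1 − 7·0 = 1, t = 0 − 7·1 = -7  (check: 831·1 + 107·(-7) = 82)
  q = 1: r = 25, s = 0 − 1·1 = -1, t = 1 − 1·(-7) = 8  (check: 831·(-1) + 107·8 = 25)
  q = 3: r = 7, s = 1 − 3·(-1) = 4, t = -7 − 3·8 = -31  (check: 831·4 + 107·(-31) = 7)
  q = 3: r = 4, s = -1 − 3·4 = -13, t = 8 − 3·(-31) = 101  (check: 831·(-13) + 107·101 = 4)
  q = 1: r = 3, s = 4 − 1·(-13) = 17, t = -31 − 1·101 = -132  (check: 831·17 + 107·(-132) = 3)
  q = 1: r = 1, s = -13 − 1·17 = -30, t = 101 − 1·(-132) = 233  (check: 831·(-30) + 107·233 = 1)
The row with r = 1 (the gcd) gives the Bezout coefficients s = -30, t = 233.
Result: 831 · (-30) + 107 · (233) = 1.

gcd(831, 107) = 1; s = -30, t = 233 (check: 831·(-30) + 107·233 = 1).


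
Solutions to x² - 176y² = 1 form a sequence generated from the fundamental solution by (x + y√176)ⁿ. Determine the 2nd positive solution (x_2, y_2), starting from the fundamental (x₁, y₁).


Step 1: Find the fundamental solution (x₁, y₁) of x² - 176y² = 1.
  Expand √176 as a continued fraction. a₀ = ⌊√176⌋ = 13; iterate m_{k+1} = d_k·a_k − m_k, d_{k+1} = (176 − m_{k+1}²)/d_k, a_{k+1} = ⌊(a₀ + m_{k+1})/d_{k+1}⌋ (starting m₀ = 0, d₀ = 1), with convergents p_k = a_k·p_{k-1} + p_{k-2}, q_k = a_k·q_{k-1} + q_{k-2} (p₋₁ = 1, q₋₁ = 0):
  k = 0: a₀ = 13; p₀/q₀ = 13/1; p₀² − 176·q₀² = 169 − 176 = -7.
  k = 1: m = 13, d = 7, a = ⌊(13 + 13)/7⌋ = 3; p/q = (3·13 + 1)/(3·1 + 0) = 40/3; p² − 176·q² = 1600 − 1584 = 16.
  k = 2: m = 8, d = 16, a = ⌊(13 + 8)/16⌋ = 1; p/q = (1·40 + 13)/(1·3 + 1) = 53/4; p² − 176·q² = 2809 − 2816 = -7.
  k = 3: m = 8, d = 7, a = ⌊(13 + 8)/7⌋ = 3; p/q = (3·53 + 40)/(3·4 + 3) = 199/15; p² − 176·q² = 39601 − 39600 = 1.
  The first convergent with p² − 176·q² = 1 gives the fundamental solution (x₁, y₁) = (199, 15).
Step 2: Apply the recurrence (x_{n+1}, y_{n+1}) = (x₁x_n + 176y₁y_n, x₁y_n + y₁x_n) repeatedly.
  From (x_1, y_1) = (199, 15): x_2 = 199·199 + 176·15·15 = 79201; y_2 = 199·15 + 15·199 = 5970.
Step 3: Verify x_2² - 176·y_2² = 6272798401 - 6272798400 = 1 (should be 1). ✓

(x_1, y_1) = (199, 15); (x_2, y_2) = (79201, 5970).


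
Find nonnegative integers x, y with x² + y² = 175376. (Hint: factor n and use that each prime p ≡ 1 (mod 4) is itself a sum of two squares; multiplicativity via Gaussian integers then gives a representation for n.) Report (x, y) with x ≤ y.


Step 1: Factor n = 175376 = 2^4 · 97 · 113.
Step 2: Check the mod-4 condition on each prime factor: 2 = 2 (special); 97 ≡ 1 (mod 4), exponent 1; 113 ≡ 1 (mod 4), exponent 1.
All primes ≡ 3 (mod 4) appear to even exponent (or don't appear), so by the two-squares theorem n IS expressible as a sum of two squares.
Step 3: Build a representation. Group n = k² · m with k = 4 and m = 97 · 113 = 10961 (a product of primes ≡ 1 (mod 4)); a representation of m scales to one of n via (k·x)² + (k·y)² = k²(x² + y²). Each prime p ≡ 1 (mod 4) is itself a sum of two squares; find a² by testing p − a² for a perfect square:
  97: 97 − 1² = 96, 97 − 2² = 93, 97 − 3² = 88, 97 − 4² = 81 = 9² ⇒ 97 = 4² + 9².
  113: 113 − 1² = 112, 113 − 2² = 109, 113 − 3² = 104, 113 − 4² = 97, 113 − 5² = 88, 113 − 6² = 77, 113 − 7² = 64 = 8² ⇒ 113 = 7² + 8².
  Combine using the Brahmagupta–Fibonacci identity (a² + b²)(c² + d²) = (ac − bd)² + (ad + bc)² = (ac + bd)² + (ad − bc)²:
  97 · 113 = 10961: from (4² + 9²)(7² + 8²), take (4·7 − 9·8, 4·8 + 9·7) = (28 − 72, 32 + 63) = (-44, 95); dropping signs (only squares matter) gives (44, 95); check 44² + 95² = 1936 + 9025 = 10961 ✓.
  Scale by k = 4: (4·44, 4·95) = (176, 380).
Step 4: Order so x ≤ y and verify: 176² + 380² = 30976 + 144400 = 175376 = n. ✓

n = 175376 = 176² + 380² (one valid representation with x ≤ y).


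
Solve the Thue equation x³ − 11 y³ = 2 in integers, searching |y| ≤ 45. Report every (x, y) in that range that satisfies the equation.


The equation is x³ - 11y³ = 2. For fixed y, x³ = 11·y³ + 2, so a solution requires the RHS to be a perfect cube.
Strategy: iterate y from -45 to 45, compute RHS = 11·y³ + 2, and check whether it is a (positive or negative) perfect cube.
Check small values of y:
  y = 0: RHS = 2 is not a perfect cube.
  y = 1: RHS = 13 is not a perfect cube.
  y = -1: RHS = -9 is not a perfect cube.
  y = 2: RHS = 90 is not a perfect cube.
  y = -2: RHS = -86 is not a perfect cube.
  y = 3: RHS = 299 is not a perfect cube.
  y = -3: RHS = -295 is not a perfect cube.
Continuing the search up to |y| = 45 finds no solutions either.
No (x, y) in the scanned range satisfies the equation.

No integer solutions with |y| ≤ 45.


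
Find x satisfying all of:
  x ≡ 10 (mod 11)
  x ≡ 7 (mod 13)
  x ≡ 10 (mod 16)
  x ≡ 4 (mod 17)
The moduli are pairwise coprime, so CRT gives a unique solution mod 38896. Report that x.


Product of moduli M = 11 · 13 · 16 · 17 = 38896.
Merge one congruence at a time:
  Start: x ≡ 10 (mod 11).
  Combine with x ≡ 7 (mod 13); new modulus lcm = 143.
    Write x = 10 + 11·t and substitute into x ≡ 7 (mod 13): 11·t ≡ 7 − 10 = -3 (mod 13).
    Reduce coefficients mod 13: 11·t ≡ 10 (mod 13).
    The inverse of 11 mod 13 is 6 (since 11·6 = 66 = 5·13 + 1), so t ≡ 6·10 = 60 ≡ 8 (mod 13).
    Then x = 10 + 11·8 = 98, valid modulo lcm(11, 13) = 143: x ≡ 98 (mod 143).
  Combine with x ≡ 10 (mod 16); new modulus lcm = 2288.
    Write x = 98 + 143·t and substitute into x ≡ 10 (mod 16): 143·t ≡ 10 − 98 = -88 (mod 16).
    Reduce coefficients mod 16: 15·t ≡ 8 (mod 16).
    The inverse of 15 mod 16 is 15 (since 15·15 = 225 = 14·16 + 1), so t ≡ 15·8 = 120 ≡ 8 (mod 16).
    Then x = 98 + 143·8 = 1242, valid modulo lcm(143, 16) = 2288: x ≡ 1242 (mod 2288).
  Combine with x ≡ 4 (mod 17); new modulus lcm = 38896.
    Write x = 1242 + 2288·t and substitute into x ≡ 4 (mod 17): 2288·t ≡ 4 − 1242 = -1238 (mod 17).
    Reduce coefficients mod 17: 10·t ≡ 3 (mod 17).
    The inverse of 10 mod 17 is 12 (since 10·12 = 120 = 7·17 + 1), so t ≡ 12·3 = 36 ≡ 2 (mod 17).
    Then x = 1242 + 2288·2 = 5818, valid modulo lcm(2288, 17) = 38896: x ≡ 5818 (mod 38896).
Verify against each original: 5818 mod 11 = 10, 5818 mod 13 = 7, 5818 mod 16 = 10, 5818 mod 17 = 4.

x ≡ 5818 (mod 38896).


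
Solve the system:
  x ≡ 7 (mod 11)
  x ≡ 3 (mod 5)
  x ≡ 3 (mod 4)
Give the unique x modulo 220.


Moduli 11, 5, 4 are pairwise coprime; by CRT there is a unique solution modulo M = 11 · 5 · 4 = 220.
Solve pairwise, accumulating the modulus:
  Start with x ≡ 7 (mod 11).
  Combine with x ≡ 3 (mod 5): since gcd(11, 5) = 1, we get a unique residue mod 55.
    Write x = 7 + 11·t and substitute into x ≡ 3 (mod 5): 11·t ≡ 3 − 7 = -4 (mod 5).
    Reduce coefficients mod 5: 1·t ≡ 1 (mod 5).
    So t ≡ 1 (mod 5).
    Then x = 7 + 11·1 = 18, valid modulo lcm(11, 5) = 55: x ≡ 18 (mod 55).
  Combine with x ≡ 3 (mod 4): since gcd(55, 4) = 1, we get a unique residue mod 220.
    Write x = 18 + 55·t and substitute into x ≡ 3 (mod 4): 55·t ≡ 3 − 18 = -15 (mod 4).
    Reduce coefficients mod 4: 3·t ≡ 1 (mod 4).
    The inverse of 3 mod 4 is 3 (since 3·3 = 9 = 2·4 + 1), so t ≡ 3·1 = 3 ≡ 3 (mod 4).
    Then x = 18 + 55·3 = 183, valid modulo lcm(55, 4) = 220: x ≡ 183 (mod 220).
Verify: 183 mod 11 = 7 ✓, 183 mod 5 = 3 ✓, 183 mod 4 = 3 ✓.

x ≡ 183 (mod 220).


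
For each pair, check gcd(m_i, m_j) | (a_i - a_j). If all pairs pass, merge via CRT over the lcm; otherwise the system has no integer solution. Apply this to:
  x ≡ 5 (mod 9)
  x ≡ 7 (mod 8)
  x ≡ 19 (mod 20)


Moduli 9, 8, 20 are not pairwise coprime, so CRT works modulo lcm(m_i) when all pairwise compatibility conditions hold.
Pairwise compatibility: gcd(m_i, m_j) must divide a_i - a_j for every pair.
Merge one congruence at a time:
  Start: x ≡ 5 (mod 9).
  Combine with x ≡ 7 (mod 8): gcd(9, 8) = 1; 7 - 5 = 2, which IS divisible by 1, so compatible.
    Write x = 5 + 9·t and substitute into x ≡ 7 (mod 8): 9·t ≡ 7 − 5 = 2 (mod 8).
    Reduce coefficients mod 8: 1·t ≡ 2 (mod 8).
    So t ≡ 2 (mod 8).
    Then x = 5 + 9·2 = 23, valid modulo lcm(9, 8) = 72: x ≡ 23 (mod 72).
  Combine with x ≡ 19 (mod 20): gcd(72, 20) = 4; 19 - 23 = -4, which IS divisible by 4, so compatible.
    Write x = 23 + 72·t and substitute into x ≡ 19 (mod 20): 72·t ≡ 19 − 23 = -4 (mod 20).
    Divide the congruence (and modulus) by g = 4: 18·t ≡ -1 (mod 5).
    Reduce coefficients mod 5: 3·t ≡ 4 (mod 5).
    The inverse of 3 mod 5 is 2 (since 3·2 = 6 = 1·5 + 1), so t ≡ 2·4 = 8 ≡ 3 (mod 5).
    Then x = 23 + 72·3 = 239, valid modulo lcm(72, 20) = 360: x ≡ 239 (mod 360).
Verify: 239 mod 9 = 5, 239 mod 8 = 7, 239 mod 20 = 19.

x ≡ 239 (mod 360).


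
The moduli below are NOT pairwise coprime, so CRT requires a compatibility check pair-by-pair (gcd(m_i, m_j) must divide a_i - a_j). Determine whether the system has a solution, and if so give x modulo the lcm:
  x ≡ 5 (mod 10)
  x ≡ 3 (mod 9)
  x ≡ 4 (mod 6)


Moduli 10, 9, 6 are not pairwise coprime, so CRT works modulo lcm(m_i) when all pairwise compatibility conditions hold.
Pairwise compatibility: gcd(m_i, m_j) must divide a_i - a_j for every pair.
Merge one congruence at a time:
  Start: x ≡ 5 (mod 10).
  Combine with x ≡ 3 (mod 9): gcd(10, 9) = 1; 3 - 5 = -2, which IS divisible by 1, so compatible.
    Write x = 5 + 10·t and substitute into x ≡ 3 (mod 9): 10·t ≡ 3 − 5 = -2 (mod 9).
    Reduce coefficients mod 9: 1·t ≡ 7 (mod 9).
    So t ≡ 7 (mod 9).
    Then x = 5 + 10·7 = 75, valid modulo lcm(10, 9) = 90: x ≡ 75 (mod 90).
  Combine with x ≡ 4 (mod 6): gcd(90, 6) = 6, and 4 - 75 = -71 is NOT divisible by 6.
    ⇒ system is inconsistent (no integer solution).

No solution (the system is inconsistent).


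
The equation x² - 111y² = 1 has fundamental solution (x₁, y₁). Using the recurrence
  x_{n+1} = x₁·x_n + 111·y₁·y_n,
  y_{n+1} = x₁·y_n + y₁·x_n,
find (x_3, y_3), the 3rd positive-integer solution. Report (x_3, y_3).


Step 1: Find the fundamental solution (x₁, y₁) of x² - 111y² = 1.
  Expand √111 as a continued fraction. a₀ = ⌊√111⌋ = 10; iterate m_{k+1} = d_k·a_k − m_k, d_{k+1} = (111 − m_{k+1}²)/d_k, a_{k+1} = ⌊(a₀ + m_{k+1})/d_{k+1}⌋ (starting m₀ = 0, d₀ = 1), with convergents p_k = a_k·p_{k-1} + p_{k-2}, q_k = a_k·q_{k-1} + q_{k-2} (p₋₁ = 1, q₋₁ = 0):
  k = 0: a₀ = 10; p₀/q₀ = 10/1; p₀² − 111·q₀² = 100 − 111 = -11.
  k = 1: m = 10, d = 11, a = ⌊(10 + 10)/11⌋ = 1; p/q = (1·10 + 1)/(1·1 + 0) = 11/1; p² − 111·q² = 121 − 111 = 10.
  k = 2: m = 1, d = 10, a = ⌊(10 + 1)/10⌋ = 1; p/q = (1·11 + 10)/(1·1 + 1) = 21/2; p² − 111·q² = 441 − 444 = -3.
  k = 3: m = 9, d = 3, a = ⌊(10 + 9)/3⌋ = 6; p/q = (6·21 + 11)/(6·2 + 1) = 137/13; p² − 111·q² = 18769 − 18759 = 10.
  k = 4: m = 9, d = 10, a = ⌊(10 + 9)/10⌋ = 1; p/q = (1·137 + 21)/(1·13 + 2) = 158/15; p² − 111·q² = 24964 − 24975 = -11.
  k = 5: m = 1, d = 11, a = ⌊(10 + 1)/11⌋ = 1; p/q = (1·158 + 137)/(1·15 + 13) = 295/28; p² − 111·q² = 87025 − 87024 = 1.
  The first convergent with p² − 111·q² = 1 gives the fundamental solution (x₁, y₁) = (295, 28).
Step 2: Apply the recurrence (x_{n+1}, y_{n+1}) = (x₁x_n + 111y₁y_n, x₁y_n + y₁x_n) repeatedly.
  From (x_1, y_1) = (295, 28): x_2 = 295·295 + 111·28·28 = 174049; y_2 = 295·28 + 28·295 = 16520.
  From (x_2, y_2) = (174049, 16520): x_3 = 295·174049 + 111·28·16520 = 102688615; y_3 = 295·16520 + 28·174049 = 9746772.
Step 3: Verify x_3² - 111·y_3² = 10544951650618225 - 10544951650618224 = 1 (should be 1). ✓

(x_1, y_1) = (295, 28); (x_3, y_3) = (102688615, 9746772).


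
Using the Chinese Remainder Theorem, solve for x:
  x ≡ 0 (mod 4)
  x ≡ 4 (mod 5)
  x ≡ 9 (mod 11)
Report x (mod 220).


Moduli 4, 5, 11 are pairwise coprime; by CRT there is a unique solution modulo M = 4 · 5 · 11 = 220.
Solve pairwise, accumulating the modulus:
  Start with x ≡ 0 (mod 4).
  Combine with x ≡ 4 (mod 5): since gcd(4, 5) = 1, we get a unique residue mod 20.
    Write x = 0 + 4·t and substitute into x ≡ 4 (mod 5): 4·t ≡ 4 − 0 = 4 (mod 5).
    The inverse of 4 mod 5 is 4 (since 4·4 = 16 = 3·5 + 1), so t ≡ 4·4 = 16 ≡ 1 (mod 5).
    Then x = 0 + 4·1 = 4, valid modulo lcm(4, 5) = 20: x ≡ 4 (mod 20).
  Combine with x ≡ 9 (mod 11): since gcd(20, 11) = 1, we get a unique residue mod 220.
    Write x = 4 + 20·t and substitute into x ≡ 9 (mod 11): 20·t ≡ 9 − 4 = 5 (mod 11).
    Reduce coefficients mod 11: 9·t ≡ 5 (mod 11).
    The inverse of 9 mod 11 is 5 (since 9·5 = 45 = 4·11 + 1), so t ≡ 5·5 = 25 ≡ 3 (mod 11).
    Then x = 4 + 20·3 = 64, valid modulo lcm(20, 11) = 220: x ≡ 64 (mod 220).
Verify: 64 mod 4 = 0 ✓, 64 mod 5 = 4 ✓, 64 mod 11 = 9 ✓.

x ≡ 64 (mod 220).


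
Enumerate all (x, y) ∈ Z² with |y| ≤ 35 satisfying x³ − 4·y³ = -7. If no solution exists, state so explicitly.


The equation is x³ - 4y³ = -7. For fixed y, x³ = 4·y³ − 7, so a solution requires the RHS to be a perfect cube.
Strategy: iterate y from -35 to 35, compute RHS = 4·y³ − 7, and check whether it is a (positive or negative) perfect cube.
Check small values of y:
  y = 0: RHS = -7 is not a perfect cube.
  y = 1: RHS = -3 is not a perfect cube.
  y = -1: RHS = -11 is not a perfect cube.
  y = 2: RHS = 25 is not a perfect cube.
  y = -2: RHS = -39 is not a perfect cube.
  y = 3: RHS = 101 is not a perfect cube.
  y = -3: RHS = -115 is not a perfect cube.
Continuing the search up to |y| = 35 finds no solutions either.
No (x, y) in the scanned range satisfies the equation.

No integer solutions with |y| ≤ 35.


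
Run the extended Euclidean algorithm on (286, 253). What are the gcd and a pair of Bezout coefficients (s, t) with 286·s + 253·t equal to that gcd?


Euclidean algorithm on (286, 253) — divide until remainder is 0:
  286 = 1 · 253 + 33
  253 = 7 · 33 + 22
  33 = 1 · 22 + 11
  22 = 2 · 11 + 0
gcd(286, 253) = 11.
Track Bezout coefficients alongside the remainders: start with r₀ = 286 = a·1 + b·0 (s = 1, t = 0) and r₁ = 253 = a·0 + b·1 (s = 0, t = 1); each new remainder r_{k+1} = r_{k-1} − q_k·r_k inherits s_{k+1} = s_{k-1} − q_k·s_k, t_{k+1} = t_{k-1} − q_k·t_k, so r_k = a·s_k + b·t_k at every step:
  q = 1: r = 33, s = 1 − 1·0 = 1, t = 0 − 1·1 = -1  (check: 286·1 + 253·(-1) = 33)
  q = 7: r = 22, s = 0 − 7·1 = -7, t = 1 − 7·(-1) = 8  (check: 286·(-7) + 253·8 = 22)
  q = 1: r = 11, s = 1 − 1·(-7) = 8, t = -1 − 1·8 = -9  (check: 286·8 + 253·(-9) = 11)
The row with r = 11 (the gcd) gives the Bezout coefficients s = 8, t = -9.
Result: 286 · (8) + 253 · (-9) = 11.

gcd(286, 253) = 11; s = 8, t = -9 (check: 286·8 + 253·(-9) = 11).


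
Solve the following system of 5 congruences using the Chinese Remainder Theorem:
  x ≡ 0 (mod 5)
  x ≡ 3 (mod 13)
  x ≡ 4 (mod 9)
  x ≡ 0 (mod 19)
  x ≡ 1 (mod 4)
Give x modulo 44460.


Product of moduli M = 5 · 13 · 9 · 19 · 4 = 44460.
Merge one congruence at a time:
  Start: x ≡ 0 (mod 5).
  Combine with x ≡ 3 (mod 13); new modulus lcm = 65.
    Write x = 0 + 5·t and substitute into x ≡ 3 (mod 13): 5·t ≡ 3 − 0 = 3 (mod 13).
    The inverse of 5 mod 13 is 8 (since 5·8 = 40 = 3·13 + 1), so t ≡ 8·3 = 24 ≡ 11 (mod 13).
    Then x = 0 + 5·11 = 55, valid modulo lcm(5, 13) = 65: x ≡ 55 (mod 65).
  Combine with x ≡ 4 (mod 9); new modulus lcm = 585.
    Write x = 55 + 65·t and substitute into x ≡ 4 (mod 9): 65·t ≡ 4 − 55 = -51 (mod 9).
    Reduce coefficients mod 9: 2·t ≡ 3 (mod 9).
    The inverse of 2 mod 9 is 5 (since 2·5 = 10 = 1·9 + 1), so t ≡ 5·3 = 15 ≡ 6 (mod 9).
    Then x = 55 + 65·6 = 445, valid modulo lcm(65, 9) = 585: x ≡ 445 (mod 585).
  Combine with x ≡ 0 (mod 19); new modulus lcm = 11115.
    Write x = 445 + 585·t and substitute into x ≡ 0 (mod 19): 585·t ≡ 0 − 445 = -445 (mod 19).
    Reduce coefficients mod 19: 15·t ≡ 11 (mod 19).
    The inverse of 15 mod 19 is 14 (since 15·14 = 210 = 11·19 + 1), so t ≡ 14·11 = 154 ≡ 2 (mod 19).
    Then x = 445 + 585·2 = 1615, valid modulo lcm(585, 19) = 11115: x ≡ 1615 (mod 11115).
  Combine with x ≡ 1 (mod 4); new modulus lcm = 44460.
    Write x = 1615 + 11115·t and substitute into x ≡ 1 (mod 4): 11115·t ≡ 1 − 1615 = -1614 (mod 4).
    Reduce coefficients mod 4: 3·t ≡ 2 (mod 4).
    The inverse of 3 mod 4 is 3 (since 3·3 = 9 = 2·4 + 1), so t ≡ 3·2 = 6 ≡ 2 (mod 4).
    Then x = 1615 + 11115·2 = 23845, valid modulo lcm(11115, 4) = 44460: x ≡ 23845 (mod 44460).
Verify against each original: 23845 mod 5 = 0, 23845 mod 13 = 3, 23845 mod 9 = 4, 23845 mod 19 = 0, 23845 mod 4 = 1.

x ≡ 23845 (mod 44460).
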